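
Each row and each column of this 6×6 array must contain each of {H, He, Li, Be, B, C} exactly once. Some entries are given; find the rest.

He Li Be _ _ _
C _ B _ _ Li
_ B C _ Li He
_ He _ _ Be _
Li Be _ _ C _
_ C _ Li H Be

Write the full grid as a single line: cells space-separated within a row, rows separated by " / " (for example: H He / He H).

He Li Be C B H / C H B Be He Li / Be B C H Li He / H He Li B Be C / Li Be H He C B / B C He Li H Be

(r1,c5) = B
(r2,c2) = H
(r2,c5) = He
(r6,c1) = B
(r6,c3) = He
(r2,c4) = Be
(r3,c4) = H
(r4,c1) = H
(r4,c3) = Li
(r5,c3) = H
(r5,c6) = B
(r1,c4) = C
(r1,c6) = H
(r3,c1) = Be
(r4,c4) = B
(r4,c6) = C
(r5,c4) = He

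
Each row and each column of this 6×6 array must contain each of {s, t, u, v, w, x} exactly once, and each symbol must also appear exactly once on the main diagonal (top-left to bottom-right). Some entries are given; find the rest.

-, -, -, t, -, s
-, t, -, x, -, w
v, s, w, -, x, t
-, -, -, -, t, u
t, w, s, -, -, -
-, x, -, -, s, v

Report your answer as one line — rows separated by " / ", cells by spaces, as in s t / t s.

x u v t w s / s t u x v w / v s w u x t / w v x s t u / t w s v u x / u x t w s v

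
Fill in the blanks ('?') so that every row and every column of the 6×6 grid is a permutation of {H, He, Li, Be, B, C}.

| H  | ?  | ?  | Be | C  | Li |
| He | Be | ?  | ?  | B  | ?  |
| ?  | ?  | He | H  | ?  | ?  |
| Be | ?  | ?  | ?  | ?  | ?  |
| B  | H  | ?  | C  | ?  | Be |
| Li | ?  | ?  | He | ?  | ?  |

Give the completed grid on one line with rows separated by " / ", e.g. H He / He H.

H He B Be C Li / He Be C Li B H / C Li He H Be B / Be C H B Li He / B H Li C He Be / Li B Be He H C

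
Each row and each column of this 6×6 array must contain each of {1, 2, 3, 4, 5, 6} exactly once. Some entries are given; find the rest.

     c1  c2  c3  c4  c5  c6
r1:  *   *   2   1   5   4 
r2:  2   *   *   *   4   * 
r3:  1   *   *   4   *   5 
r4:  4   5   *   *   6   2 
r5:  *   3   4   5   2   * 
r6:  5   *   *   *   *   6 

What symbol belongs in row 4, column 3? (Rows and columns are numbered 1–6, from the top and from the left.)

1

(r1,c2) = 6
(r2,c2) = 1
(r2,c6) = 3
(r3,c2) = 2
(r3,c5) = 3
(r4,c4) = 3
(r5,c1) = 6
(r5,c6) = 1
(r6,c2) = 4
(r6,c4) = 2
(r6,c5) = 1
(r1,c1) = 3
(r2,c4) = 6
(r3,c3) = 6
(r4,c3) = 1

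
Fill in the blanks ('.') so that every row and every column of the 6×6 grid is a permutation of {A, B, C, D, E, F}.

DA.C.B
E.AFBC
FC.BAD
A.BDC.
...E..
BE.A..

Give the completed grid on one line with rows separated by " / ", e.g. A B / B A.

D A F C E B / E D A F B C / F C E B A D / A F B D C E / C B D E F A / B E C A D F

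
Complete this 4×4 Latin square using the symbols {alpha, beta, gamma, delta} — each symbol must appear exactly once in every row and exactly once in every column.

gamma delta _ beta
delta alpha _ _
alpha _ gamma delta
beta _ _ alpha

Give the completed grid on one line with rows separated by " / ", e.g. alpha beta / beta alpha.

gamma delta alpha beta / delta alpha beta gamma / alpha beta gamma delta / beta gamma delta alpha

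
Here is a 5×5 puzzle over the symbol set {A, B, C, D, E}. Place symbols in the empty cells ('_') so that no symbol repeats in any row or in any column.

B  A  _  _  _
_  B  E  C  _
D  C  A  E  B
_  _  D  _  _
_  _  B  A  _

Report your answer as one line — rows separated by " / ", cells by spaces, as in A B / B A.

B A C D E / A B E C D / D C A E B / C E D B A / E D B A C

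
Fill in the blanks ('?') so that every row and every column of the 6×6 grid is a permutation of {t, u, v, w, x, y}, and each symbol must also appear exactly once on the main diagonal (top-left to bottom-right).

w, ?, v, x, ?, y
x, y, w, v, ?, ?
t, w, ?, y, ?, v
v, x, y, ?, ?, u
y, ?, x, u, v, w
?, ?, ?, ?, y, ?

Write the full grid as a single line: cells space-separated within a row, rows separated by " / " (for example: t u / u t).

w u v x t y / x y w v u t / t w u y x v / v x y t w u / y t x u v w / u v t w y x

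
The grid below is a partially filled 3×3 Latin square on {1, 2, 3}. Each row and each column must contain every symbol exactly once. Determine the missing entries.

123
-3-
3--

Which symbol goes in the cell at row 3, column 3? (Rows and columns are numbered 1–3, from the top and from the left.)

2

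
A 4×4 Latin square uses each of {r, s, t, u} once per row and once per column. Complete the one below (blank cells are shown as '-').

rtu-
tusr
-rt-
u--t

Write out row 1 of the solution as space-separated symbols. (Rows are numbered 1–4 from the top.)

r t u s

(r1,c4) = s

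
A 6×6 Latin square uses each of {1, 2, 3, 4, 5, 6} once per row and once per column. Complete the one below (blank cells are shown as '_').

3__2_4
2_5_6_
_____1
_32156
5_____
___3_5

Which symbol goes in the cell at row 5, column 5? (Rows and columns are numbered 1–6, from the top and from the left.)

Cell (r1,c5): row 1 has {2,3,4}; column 5 has {5,6} → 1.
Cell (r2,c4): row 2 has {2,5,6}; column 4 has {1,2,3} → 4.
Cell (r2,c6): row 2 has {2,4,5,6}; column 6 has {1,4,5,6} → 3.
Cell (r4,c1): row 4 has {1,2,3,5,6}; column 1 has {2,3,5} → 4.
Cell (r5,c4): row 5 has {5}; column 4 has {1,2,3,4} → 6.
Cell (r5,c6): row 5 has {5,6}; column 6 has {1,3,4,5,6} → 2.
Cell (r1,c3): row 1 has {1,2,3,4}; column 3 has {2,5} → 6.
Cell (r2,c2): row 2 has {2,3,4,5,6}; column 2 has {3} → 1.
Cell (r3,c1): row 3 has {1}; column 1 has {2,3,4,5} → 6.
Cell (r3,c4): row 3 has {1,6}; column 4 has {1,2,3,4,6} → 5.
Cell (r5,c2): row 5 has {2,5,6}; column 2 has {1,3} → 4.
Cell (r5,c5): row 5 has {2,4,5,6}; column 5 has {1,5,6} → 3.

3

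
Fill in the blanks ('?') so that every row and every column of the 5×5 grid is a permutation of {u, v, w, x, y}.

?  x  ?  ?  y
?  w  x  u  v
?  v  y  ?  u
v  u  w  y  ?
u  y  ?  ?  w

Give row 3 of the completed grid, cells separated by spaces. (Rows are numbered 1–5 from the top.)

x v y w u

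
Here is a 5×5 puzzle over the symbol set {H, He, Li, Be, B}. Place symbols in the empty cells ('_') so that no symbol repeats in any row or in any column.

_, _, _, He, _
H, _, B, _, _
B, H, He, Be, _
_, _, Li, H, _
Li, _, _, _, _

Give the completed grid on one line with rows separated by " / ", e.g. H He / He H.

(r1,c1) = Be
(r1,c3) = H
(r2,c4) = Li
(r3,c5) = Li
(r4,c1) = He
(r5,c3) = Be
(r5,c4) = B
(r1,c5) = B
(r4,c5) = Be
(r5,c2) = He
(r5,c5) = H
(r1,c2) = Li
(r2,c2) = Be
(r2,c5) = He
(r4,c2) = B

Be Li H He B / H Be B Li He / B H He Be Li / He B Li H Be / Li He Be B H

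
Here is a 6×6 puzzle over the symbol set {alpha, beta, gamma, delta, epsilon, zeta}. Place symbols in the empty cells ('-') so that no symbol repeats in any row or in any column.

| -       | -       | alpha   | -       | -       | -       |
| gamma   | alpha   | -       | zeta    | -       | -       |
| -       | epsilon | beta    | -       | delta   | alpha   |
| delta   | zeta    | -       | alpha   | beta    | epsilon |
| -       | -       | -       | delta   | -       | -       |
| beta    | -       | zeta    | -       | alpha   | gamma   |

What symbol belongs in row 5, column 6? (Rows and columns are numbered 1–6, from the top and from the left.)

Cell (r2,c5): row 2 has {alpha,gamma,zeta}; column 5 has {alpha,beta,delta} → epsilon.
Cell (r3,c1): row 3 has {alpha,beta,delta,epsilon}; column 1 has {beta,gamma,delta} → zeta.
Cell (r3,c4): row 3 has {alpha,beta,delta,epsilon,zeta}; column 4 has {alpha,delta,zeta} → gamma.
Cell (r4,c3): row 4 has {alpha,beta,delta,epsilon,zeta}; column 3 has {alpha,beta,zeta} → gamma.
Cell (r5,c3): row 5 has {delta}; column 3 has {alpha,beta,gamma,zeta} → epsilon.
Cell (r6,c2): row 6 has {alpha,beta,gamma,zeta}; column 2 has {alpha,epsilon,zeta} → delta.
Cell (r6,c4): row 6 has {alpha,beta,gamma,delta,zeta}; column 4 has {alpha,gamma,delta,zeta} → epsilon.
Cell (r1,c1): row 1 has {alpha}; column 1 has {beta,gamma,delta,zeta} → epsilon.
Cell (r1,c4): row 1 has {alpha,epsilon}; column 4 has {alpha,gamma,delta,epsilon,zeta} → beta.
Cell (r2,c3): row 2 has {alpha,gamma,epsilon,zeta}; column 3 has {alpha,beta,gamma,epsilon,zeta} → delta.
Cell (r2,c6): row 2 has {alpha,gamma,delta,epsilon,zeta}; column 6 has {alpha,gamma,epsilon} → beta.
Cell (r5,c1): row 5 has {delta,epsilon}; column 1 has {beta,gamma,delta,epsilon,zeta} → alpha.
Cell (r5,c6): row 5 has {alpha,delta,epsilon}; column 6 has {alpha,beta,gamma,epsilon} → zeta.

zeta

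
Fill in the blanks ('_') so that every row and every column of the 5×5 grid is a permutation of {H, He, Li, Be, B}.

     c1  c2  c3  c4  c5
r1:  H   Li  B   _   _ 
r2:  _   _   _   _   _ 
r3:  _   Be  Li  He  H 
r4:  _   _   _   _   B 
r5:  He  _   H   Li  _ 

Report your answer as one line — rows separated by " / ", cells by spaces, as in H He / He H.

(r1,c4) = Be
(r1,c5) = He
(r3,c1) = B
(r4,c4) = H
(r5,c2) = B
(r5,c5) = Be
(r2,c4) = B
(r2,c5) = Li
(r4,c2) = He
(r4,c3) = Be
(r2,c1) = Be
(r2,c2) = H
(r2,c3) = He
(r4,c1) = Li

H Li B Be He / Be H He B Li / B Be Li He H / Li He Be H B / He B H Li Be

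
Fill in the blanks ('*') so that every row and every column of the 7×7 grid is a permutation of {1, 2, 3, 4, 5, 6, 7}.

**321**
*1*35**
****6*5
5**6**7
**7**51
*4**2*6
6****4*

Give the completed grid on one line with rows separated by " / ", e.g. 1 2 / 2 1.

(r1,c7) = 4
(r2,c7) = 2
(r5,c4) = 4
(r5,c5) = 3
(r7,c5) = 7
(r7,c7) = 3
(r1,c1) = 7
(r1,c6) = 6
(r2,c1) = 4
(r2,c3) = 6
(r2,c6) = 7
(r4,c5) = 4
(r5,c1) = 2
(r5,c2) = 6
(r1,c2) = 5
(r7,c2) = 2
(r4,c2) = 3
(r3,c2) = 7
(r3,c4) = 1
(r7,c4) = 5
(r3,c1) = 3
(r3,c6) = 2
(r4,c6) = 1
(r6,c1) = 1
(r6,c3) = 5
(r6,c4) = 7
(r6,c6) = 3
(r7,c3) = 1
(r3,c3) = 4
(r4,c3) = 2

7 5 3 2 1 6 4 / 4 1 6 3 5 7 2 / 3 7 4 1 6 2 5 / 5 3 2 6 4 1 7 / 2 6 7 4 3 5 1 / 1 4 5 7 2 3 6 / 6 2 1 5 7 4 3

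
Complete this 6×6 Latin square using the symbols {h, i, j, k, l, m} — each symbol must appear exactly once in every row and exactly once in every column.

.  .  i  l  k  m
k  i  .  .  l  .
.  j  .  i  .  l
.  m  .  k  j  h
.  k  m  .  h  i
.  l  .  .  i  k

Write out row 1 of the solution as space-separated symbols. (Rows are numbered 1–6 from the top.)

j h i l k m

row 1 has {i,k,l,m}; column 2 has {i,j,k,l,m} — only h is left for (r1,c2).
row 2 has {i,k,l}; column 6 has {h,i,k,l,m} — only j is left for (r2,c6).
row 3 has {i,j,l}; column 5 has {h,i,j,k,l} — only m is left for (r3,c5).
row 4 has {h,j,k,m}; column 3 has {i,m} — only l is left for (r4,c3).
row 5 has {h,i,k,m}; column 4 has {i,k,l} — only j is left for (r5,c4).
row 1 has {h,i,k,l,m}; column 1 has {k} — only j is left for (r1,c1).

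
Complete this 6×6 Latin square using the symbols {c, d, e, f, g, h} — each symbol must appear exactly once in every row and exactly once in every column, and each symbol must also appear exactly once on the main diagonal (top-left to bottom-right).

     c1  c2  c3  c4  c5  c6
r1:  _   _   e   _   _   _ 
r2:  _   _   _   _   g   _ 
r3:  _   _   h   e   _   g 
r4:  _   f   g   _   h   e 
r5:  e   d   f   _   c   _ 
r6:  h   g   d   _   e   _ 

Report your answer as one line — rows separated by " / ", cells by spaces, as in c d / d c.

g h e f d c / f e c h g d / d c h e f g / c f g d h e / e d f g c h / h g d c e f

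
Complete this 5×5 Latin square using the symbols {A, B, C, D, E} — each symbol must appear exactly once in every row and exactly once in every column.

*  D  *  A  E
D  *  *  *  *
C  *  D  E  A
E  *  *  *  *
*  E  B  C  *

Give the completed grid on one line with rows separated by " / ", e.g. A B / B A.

B D C A E / D A E B C / C B D E A / E C A D B / A E B C D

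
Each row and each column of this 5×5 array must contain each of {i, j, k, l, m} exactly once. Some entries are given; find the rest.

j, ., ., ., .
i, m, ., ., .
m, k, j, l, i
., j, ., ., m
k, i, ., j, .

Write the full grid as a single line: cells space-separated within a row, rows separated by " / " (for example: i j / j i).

row 1 has {j}; column 2 has {i,j,k,m} — only l is left for (r1,c2).
row 1 has {j,l}; column 5 has {i,m} — only k is left for (r1,c5).
row 2 has {i,m}; column 4 has {j,l} — only k is left for (r2,c4).
row 4 has {j,m}; column 1 has {i,j,k,m} — only l is left for (r4,c1).
row 4 has {j,l,m}; column 4 has {j,k,l} — only i is left for (r4,c4).
row 5 has {i,j,k}; column 5 has {i,k,m} — only l is left for (r5,c5).
row 1 has {j,k,l}; column 4 has {i,j,k,l} — only m is left for (r1,c4).
row 2 has {i,k,m}; column 3 has {j} — only l is left for (r2,c3).
row 2 has {i,k,l,m}; column 5 has {i,k,l,m} — only j is left for (r2,c5).
row 4 has {i,j,l,m}; column 3 has {j,l} — only k is left for (r4,c3).
row 5 has {i,j,k,l}; column 3 has {j,k,l} — only m is left for (r5,c3).
row 1 has {j,k,l,m}; column 3 has {j,k,l,m} — only i is left for (r1,c3).

j l i m k / i m l k j / m k j l i / l j k i m / k i m j l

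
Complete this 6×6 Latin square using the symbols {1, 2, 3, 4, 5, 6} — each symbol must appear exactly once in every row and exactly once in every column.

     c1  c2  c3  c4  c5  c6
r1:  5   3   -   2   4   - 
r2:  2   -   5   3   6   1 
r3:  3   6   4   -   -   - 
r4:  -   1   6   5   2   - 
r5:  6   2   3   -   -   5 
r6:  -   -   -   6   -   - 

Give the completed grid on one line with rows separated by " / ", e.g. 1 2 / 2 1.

Cell (r1,c3): row 1 has {2,3,4,5}; column 3 has {3,4,5,6} → 1.
Cell (r1,c6): row 1 has {1,2,3,4,5}; column 6 has {1,5} → 6.
Cell (r2,c2): row 2 has {1,2,3,5,6}; column 2 has {1,2,3,6} → 4.
Cell (r3,c4): row 3 has {3,4,6}; column 4 has {2,3,5,6} → 1.
Cell (r3,c5): row 3 has {1,3,4,6}; column 5 has {2,4,6} → 5.
Cell (r3,c6): row 3 has {1,3,4,5,6}; column 6 has {1,5,6} → 2.
Cell (r4,c1): row 4 has {1,2,5,6}; column 1 has {2,3,5,6} → 4.
Cell (r4,c6): row 4 has {1,2,4,5,6}; column 6 has {1,2,5,6} → 3.
Cell (r5,c4): row 5 has {2,3,5,6}; column 4 has {1,2,3,5,6} → 4.
Cell (r5,c5): row 5 has {2,3,4,5,6}; column 5 has {2,4,5,6} → 1.
Cell (r6,c1): row 6 has {6}; column 1 has {2,3,4,5,6} → 1.
Cell (r6,c2): row 6 has {1,6}; column 2 has {1,2,3,4,6} → 5.
Cell (r6,c3): row 6 has {1,5,6}; column 3 has {1,3,4,5,6} → 2.
Cell (r6,c5): row 6 has {1,2,5,6}; column 5 has {1,2,4,5,6} → 3.
Cell (r6,c6): row 6 has {1,2,3,5,6}; column 6 has {1,2,3,5,6} → 4.

5 3 1 2 4 6 / 2 4 5 3 6 1 / 3 6 4 1 5 2 / 4 1 6 5 2 3 / 6 2 3 4 1 5 / 1 5 2 6 3 4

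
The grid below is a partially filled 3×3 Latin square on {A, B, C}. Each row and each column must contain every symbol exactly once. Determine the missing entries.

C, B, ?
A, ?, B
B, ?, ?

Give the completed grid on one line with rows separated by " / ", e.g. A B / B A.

(r1,c3) = A
(r2,c2) = C
(r3,c2) = A
(r3,c3) = C

C B A / A C B / B A C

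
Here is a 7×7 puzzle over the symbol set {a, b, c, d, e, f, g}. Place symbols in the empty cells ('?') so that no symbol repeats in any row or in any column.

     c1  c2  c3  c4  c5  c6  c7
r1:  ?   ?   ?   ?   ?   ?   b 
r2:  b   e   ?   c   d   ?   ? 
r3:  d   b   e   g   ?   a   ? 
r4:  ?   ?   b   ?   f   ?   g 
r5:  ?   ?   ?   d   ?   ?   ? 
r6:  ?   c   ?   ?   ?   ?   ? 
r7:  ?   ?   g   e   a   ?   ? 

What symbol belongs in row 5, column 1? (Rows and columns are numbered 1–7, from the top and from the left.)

f

row 3 has {a,b,d,e,g}; column 5 has {a,d,f} — only c is left for (r3,c5).
row 3 has {a,b,c,d,e,g}; column 7 has {b,g} — only f is left for (r3,c7).
row 4 has {b,f,g}; column 4 has {c,d,e,g} — only a is left for (r4,c4).
row 1 has {b}; column 4 has {a,c,d,e,g} — only f is left for (r1,c4).
row 2 has {b,c,d,e}; column 7 has {b,f,g} — only a is left for (r2,c7).
row 4 has {a,b,f,g}; column 2 has {b,c,e} — only d is left for (r4,c2).
row 6 has {c}; column 4 has {a,c,d,e,f,g} — only b is left for (r6,c4).
row 7 has {a,e,g}; column 2 has {b,c,d,e} — only f is left for (r7,c2).
row 2 has {a,b,c,d,e}; column 3 has {b,e,g} — only f is left for (r2,c3).
row 2 has {a,b,c,d,e,f}; column 6 has {a} — only g is left for (r2,c6).
row 7 has {a,e,f,g}; column 1 has {b,d} — only c is left for (r7,c1).
row 7 has {a,c,e,f,g}; column 7 has {a,b,f,g} — only d is left for (r7,c7).
row 4 has {a,b,d,f,g}; column 1 has {b,c,d} — only e is left for (r4,c1).
row 4 has {a,b,d,e,f,g}; column 6 has {a,g} — only c is left for (r4,c6).
row 6 has {b,c}; column 7 has {a,b,d,f,g} — only e is left for (r6,c7).
row 7 has {a,c,d,e,f,g}; column 6 has {a,c,g} — only b is left for (r7,c6).
row 5 has {d}; column 7 has {a,b,d,e,f,g} — only c is left for (r5,c7).
row 6 has {b,c,e}; column 5 has {a,c,d,f} — only g is left for (r6,c5).
row 1 has {b,f}; column 5 has {a,c,d,f,g} — only e is left for (r1,c5).
row 1 has {b,e,f}; column 6 has {a,b,c,g} — only d is left for (r1,c6).
row 5 has {c,d}; column 3 has {b,e,f,g} — only a is left for (r5,c3).
row 5 has {a,c,d}; column 5 has {a,c,d,e,f,g} — only b is left for (r5,c5).
row 6 has {b,c,e,g}; column 3 has {a,b,e,f,g} — only d is left for (r6,c3).
row 6 has {b,c,d,e,g}; column 6 has {a,b,c,d,g} — only f is left for (r6,c6).
row 1 has {b,d,e,f}; column 3 has {a,b,d,e,f,g} — only c is left for (r1,c3).
row 5 has {a,b,c,d}; column 2 has {b,c,d,e,f} — only g is left for (r5,c2).
row 5 has {a,b,c,d,g}; column 6 has {a,b,c,d,f,g} — only e is left for (r5,c6).
row 6 has {b,c,d,e,f,g}; column 1 has {b,c,d,e} — only a is left for (r6,c1).
row 1 has {b,c,d,e,f}; column 1 has {a,b,c,d,e} — only g is left for (r1,c1).
row 1 has {b,c,d,e,f,g}; column 2 has {b,c,d,e,f,g} — only a is left for (r1,c2).
row 5 has {a,b,c,d,e,g}; column 1 has {a,b,c,d,e,g} — only f is left for (r5,c1).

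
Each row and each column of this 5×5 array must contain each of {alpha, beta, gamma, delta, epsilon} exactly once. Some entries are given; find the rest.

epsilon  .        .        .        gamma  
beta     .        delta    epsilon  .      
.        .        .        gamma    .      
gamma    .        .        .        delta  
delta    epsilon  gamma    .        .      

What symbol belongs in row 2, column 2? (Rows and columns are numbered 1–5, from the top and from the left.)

row 2 has {beta,delta,epsilon}; column 5 has {gamma,delta} — only alpha is left for (r2,c5).
row 3 has {gamma}; column 1 has {beta,gamma,delta,epsilon} — only alpha is left for (r3,c1).
row 5 has {gamma,delta,epsilon}; column 5 has {alpha,gamma,delta} — only beta is left for (r5,c5).
row 2 has {alpha,beta,delta,epsilon}; column 2 has {epsilon} — only gamma is left for (r2,c2).

gamma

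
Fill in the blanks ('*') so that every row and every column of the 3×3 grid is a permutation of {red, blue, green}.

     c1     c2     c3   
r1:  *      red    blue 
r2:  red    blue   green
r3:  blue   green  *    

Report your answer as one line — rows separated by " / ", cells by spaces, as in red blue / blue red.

(r1,c1) = green
(r3,c3) = red

green red blue / red blue green / blue green red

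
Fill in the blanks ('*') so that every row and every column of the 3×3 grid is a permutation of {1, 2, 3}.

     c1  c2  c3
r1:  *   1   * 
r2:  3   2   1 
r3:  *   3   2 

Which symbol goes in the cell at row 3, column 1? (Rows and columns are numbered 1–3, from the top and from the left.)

1

At row 1, column 1: row 1 has {1}; column 1 has {3}; that leaves 2.
At row 1, column 3: row 1 has {1,2}; column 3 has {1,2}; that leaves 3.
At row 3, column 1: row 3 has {2,3}; column 1 has {2,3}; that leaves 1.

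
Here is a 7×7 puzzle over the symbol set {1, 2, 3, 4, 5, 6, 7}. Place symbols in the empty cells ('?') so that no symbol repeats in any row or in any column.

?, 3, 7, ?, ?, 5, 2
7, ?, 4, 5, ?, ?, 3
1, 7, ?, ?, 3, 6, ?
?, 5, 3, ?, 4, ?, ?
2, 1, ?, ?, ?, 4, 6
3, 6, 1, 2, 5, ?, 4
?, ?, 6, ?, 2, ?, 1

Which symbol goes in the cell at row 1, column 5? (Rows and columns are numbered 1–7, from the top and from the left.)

1

(r2,c2) = 2
(r2,c6) = 1
(r3,c4) = 4
(r3,c7) = 5
(r4,c1) = 6
(r4,c7) = 7
(r5,c3) = 5
(r5,c5) = 7
(r6,c6) = 7
(r7,c2) = 4
(r7,c6) = 3
(r1,c1) = 4
(r2,c5) = 6
(r3,c3) = 2
(r4,c4) = 1
(r4,c6) = 2
(r5,c4) = 3
(r7,c1) = 5
(r7,c4) = 7
(r1,c4) = 6
(r1,c5) = 1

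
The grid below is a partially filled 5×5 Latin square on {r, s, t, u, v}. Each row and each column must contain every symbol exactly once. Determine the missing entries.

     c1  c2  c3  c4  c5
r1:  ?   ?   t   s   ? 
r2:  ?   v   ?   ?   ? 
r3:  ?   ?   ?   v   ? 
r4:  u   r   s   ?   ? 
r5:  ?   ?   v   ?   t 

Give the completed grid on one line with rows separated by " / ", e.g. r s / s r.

v u t s r / t v u r s / s t r v u / u r s t v / r s v u t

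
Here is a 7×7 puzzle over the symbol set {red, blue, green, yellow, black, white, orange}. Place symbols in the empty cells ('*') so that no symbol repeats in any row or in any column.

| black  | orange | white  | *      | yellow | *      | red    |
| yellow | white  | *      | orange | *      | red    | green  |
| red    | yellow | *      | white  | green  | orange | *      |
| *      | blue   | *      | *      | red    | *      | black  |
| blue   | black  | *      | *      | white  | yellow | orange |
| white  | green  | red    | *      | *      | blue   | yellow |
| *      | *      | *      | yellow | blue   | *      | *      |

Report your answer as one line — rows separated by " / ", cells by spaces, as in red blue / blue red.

black orange white blue yellow green red / yellow white blue orange black red green / red yellow black white green orange blue / orange blue yellow green red white black / blue black green red white yellow orange / white green red black orange blue yellow / green red orange yellow blue black white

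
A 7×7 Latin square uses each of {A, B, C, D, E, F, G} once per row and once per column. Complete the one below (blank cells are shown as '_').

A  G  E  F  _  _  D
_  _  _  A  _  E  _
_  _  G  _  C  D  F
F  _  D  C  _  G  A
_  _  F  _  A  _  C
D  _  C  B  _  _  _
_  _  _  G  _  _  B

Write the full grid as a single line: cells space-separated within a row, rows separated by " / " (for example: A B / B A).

A G E F B C D / C D B A F E G / B A G E C D F / F B D C E G A / G E F D A B C / D F C B G A E / E C A G D F B

(r1,c5): row 1 has {A,D,E,F,G}; column 5 has {A,C}, so it must be B.
(r1,c6): row 1 has {A,B,D,E,F,G}; column 6 has {D,E,G}, so it must be C.
(r2,c3): row 2 has {A,E}; column 3 has {C,D,E,F,G}, so it must be B.
(r2,c7): row 2 has {A,B,E}; column 7 has {A,B,C,D,F}, so it must be G.
(r3,c4): row 3 has {C,D,F,G}; column 4 has {A,B,C,F,G}, so it must be E.
(r4,c5): row 4 has {A,C,D,F,G}; column 5 has {A,B,C}, so it must be E.
(r5,c4): row 5 has {A,C,F}; column 4 has {A,B,C,E,F,G}, so it must be D.
(r5,c6): row 5 has {A,C,D,F}; column 6 has {C,D,E,G}, so it must be B.
(r6,c7): row 6 has {B,C,D}; column 7 has {A,B,C,D,F,G}, so it must be E.
(r7,c3): row 7 has {B,G}; column 3 has {B,C,D,E,F,G}, so it must be A.
(r7,c6): row 7 has {A,B,G}; column 6 has {B,C,D,E,G}, so it must be F.
(r2,c1): row 2 has {A,B,E,G}; column 1 has {A,D,F}, so it must be C.
(r3,c1): row 3 has {C,D,E,F,G}; column 1 has {A,C,D,F}, so it must be B.
(r3,c2): row 3 has {B,C,D,E,F,G}; column 2 has {G}, so it must be A.
(r4,c2): row 4 has {A,C,D,E,F,G}; column 2 has {A,G}, so it must be B.
(r5,c2): row 5 has {A,B,C,D,F}; column 2 has {A,B,G}, so it must be E.
(r6,c2): row 6 has {B,C,D,E}; column 2 has {A,B,E,G}, so it must be F.
(r6,c5): row 6 has {B,C,D,E,F}; column 5 has {A,B,C,E}, so it must be G.
(r6,c6): row 6 has {B,C,D,E,F,G}; column 6 has {B,C,D,E,F,G}, so it must be A.
(r7,c1): row 7 has {A,B,F,G}; column 1 has {A,B,C,D,F}, so it must be E.
(r7,c5): row 7 has {A,B,E,F,G}; column 5 has {A,B,C,E,G}, so it must be D.
(r2,c2): row 2 has {A,B,C,E,G}; column 2 has {A,B,E,F,G}, so it must be D.
(r2,c5): row 2 has {A,B,C,D,E,G}; column 5 has {A,B,C,D,E,G}, so it must be F.
(r5,c1): row 5 has {A,B,C,D,E,F}; column 1 has {A,B,C,D,E,F}, so it must be G.
(r7,c2): row 7 has {A,B,D,E,F,G}; column 2 has {A,B,D,E,F,G}, so it must be C.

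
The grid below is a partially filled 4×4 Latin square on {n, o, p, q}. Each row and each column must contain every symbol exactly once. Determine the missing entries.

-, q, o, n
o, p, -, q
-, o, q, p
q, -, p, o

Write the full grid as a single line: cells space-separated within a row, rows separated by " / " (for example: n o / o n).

p q o n / o p n q / n o q p / q n p o

Cell (r1,c1): row 1 has {n,o,q}; column 1 has {o,q} → p.
Cell (r2,c3): row 2 has {o,p,q}; column 3 has {o,p,q} → n.
Cell (r3,c1): row 3 has {o,p,q}; column 1 has {o,p,q} → n.
Cell (r4,c2): row 4 has {o,p,q}; column 2 has {o,p,q} → n.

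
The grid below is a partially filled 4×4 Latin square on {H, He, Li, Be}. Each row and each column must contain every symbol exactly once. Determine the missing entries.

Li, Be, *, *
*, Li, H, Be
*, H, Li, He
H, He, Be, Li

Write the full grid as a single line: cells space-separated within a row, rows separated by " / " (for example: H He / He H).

Li Be He H / He Li H Be / Be H Li He / H He Be Li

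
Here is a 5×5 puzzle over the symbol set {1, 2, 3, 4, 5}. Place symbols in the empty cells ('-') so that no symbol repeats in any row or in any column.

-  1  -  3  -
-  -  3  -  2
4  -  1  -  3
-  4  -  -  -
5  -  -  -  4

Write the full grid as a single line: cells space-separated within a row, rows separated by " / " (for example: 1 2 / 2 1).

2 1 4 3 5 / 1 5 3 4 2 / 4 2 1 5 3 / 3 4 5 2 1 / 5 3 2 1 4

(r1,c1): row 1 has {1,3}; column 1 has {4,5}, so it must be 2.
(r1,c5): row 1 has {1,2,3}; column 5 has {2,3,4}, so it must be 5.
(r2,c1): row 2 has {2,3}; column 1 has {2,4,5}, so it must be 1.
(r2,c2): row 2 has {1,2,3}; column 2 has {1,4}, so it must be 5.
(r2,c4): row 2 has {1,2,3,5}; column 4 has {3}, so it must be 4.
(r3,c2): row 3 has {1,3,4}; column 2 has {1,4,5}, so it must be 2.
(r3,c4): row 3 has {1,2,3,4}; column 4 has {3,4}, so it must be 5.
(r4,c1): row 4 has {4}; column 1 has {1,2,4,5}, so it must be 3.
(r4,c5): row 4 has {3,4}; column 5 has {2,3,4,5}, so it must be 1.
(r5,c2): row 5 has {4,5}; column 2 has {1,2,4,5}, so it must be 3.
(r5,c3): row 5 has {3,4,5}; column 3 has {1,3}, so it must be 2.
(r5,c4): row 5 has {2,3,4,5}; column 4 has {3,4,5}, so it must be 1.
(r1,c3): row 1 has {1,2,3,5}; column 3 has {1,2,3}, so it must be 4.
(r4,c3): row 4 has {1,3,4}; column 3 has {1,2,3,4}, so it must be 5.
(r4,c4): row 4 has {1,3,4,5}; column 4 has {1,3,4,5}, so it must be 2.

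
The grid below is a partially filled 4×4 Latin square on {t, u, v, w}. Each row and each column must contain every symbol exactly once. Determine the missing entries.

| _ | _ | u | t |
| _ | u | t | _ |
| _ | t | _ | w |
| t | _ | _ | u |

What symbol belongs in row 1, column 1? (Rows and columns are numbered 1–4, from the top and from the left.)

(r2,c4) = v
(r3,c3) = v
(r4,c3) = w
(r2,c1) = w
(r3,c1) = u
(r4,c2) = v
(r1,c1) = v

v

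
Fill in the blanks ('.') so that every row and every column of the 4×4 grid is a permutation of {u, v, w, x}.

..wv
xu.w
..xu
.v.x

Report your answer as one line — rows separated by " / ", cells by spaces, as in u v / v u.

u x w v / x u v w / v w x u / w v u x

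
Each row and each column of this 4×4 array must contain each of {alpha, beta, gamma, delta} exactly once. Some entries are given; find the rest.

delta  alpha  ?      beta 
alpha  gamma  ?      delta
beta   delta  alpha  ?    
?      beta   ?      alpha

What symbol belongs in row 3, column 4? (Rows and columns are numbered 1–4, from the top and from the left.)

gamma

(r1,c3) = gamma
(r2,c3) = beta
(r3,c4) = gamma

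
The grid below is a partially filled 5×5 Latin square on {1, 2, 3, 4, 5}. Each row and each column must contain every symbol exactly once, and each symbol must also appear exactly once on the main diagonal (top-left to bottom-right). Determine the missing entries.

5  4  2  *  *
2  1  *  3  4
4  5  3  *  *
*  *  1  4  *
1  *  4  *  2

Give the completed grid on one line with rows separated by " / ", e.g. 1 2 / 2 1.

row 1 has {2,4,5}; column 4 has {3,4} — only 1 is left for (r1,c4).
row 1 has {1,2,4,5}; column 5 has {2,4} — only 3 is left for (r1,c5).
row 2 has {1,2,3,4}; column 3 has {1,2,3,4} — only 5 is left for (r2,c3).
row 3 has {3,4,5}; column 4 has {1,3,4} — only 2 is left for (r3,c4).
row 3 has {2,3,4,5}; column 5 has {2,3,4} — only 1 is left for (r3,c5).
row 4 has {1,4}; column 1 has {1,2,4,5} — only 3 is left for (r4,c1).
row 4 has {1,3,4}; column 2 has {1,4,5} — only 2 is left for (r4,c2).
row 4 has {1,2,3,4}; column 5 has {1,2,3,4} — only 5 is left for (r4,c5).
row 5 has {1,2,4}; column 2 has {1,2,4,5} — only 3 is left for (r5,c2).
row 5 has {1,2,3,4}; column 4 has {1,2,3,4} — only 5 is left for (r5,c4).

5 4 2 1 3 / 2 1 5 3 4 / 4 5 3 2 1 / 3 2 1 4 5 / 1 3 4 5 2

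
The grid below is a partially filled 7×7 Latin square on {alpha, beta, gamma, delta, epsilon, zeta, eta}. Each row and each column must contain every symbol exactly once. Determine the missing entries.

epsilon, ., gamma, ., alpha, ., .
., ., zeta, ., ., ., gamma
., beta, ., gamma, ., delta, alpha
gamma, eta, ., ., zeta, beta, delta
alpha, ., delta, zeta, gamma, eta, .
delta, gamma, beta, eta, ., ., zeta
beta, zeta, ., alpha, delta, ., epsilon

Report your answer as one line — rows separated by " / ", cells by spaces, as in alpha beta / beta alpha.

epsilon delta gamma beta alpha zeta eta / eta alpha zeta delta beta epsilon gamma / zeta beta epsilon gamma eta delta alpha / gamma eta alpha epsilon zeta beta delta / alpha epsilon delta zeta gamma eta beta / delta gamma beta eta epsilon alpha zeta / beta zeta eta alpha delta gamma epsilon

(r1,c2): row 1 has {alpha,gamma,epsilon}; column 2 has {beta,gamma,zeta,eta}, so it must be delta.
(r1,c4): row 1 has {alpha,gamma,delta,epsilon}; column 4 has {alpha,gamma,zeta,eta}, so it must be beta.
(r1,c6): row 1 has {alpha,beta,gamma,delta,epsilon}; column 6 has {beta,delta,eta}, so it must be zeta.
(r1,c7): row 1 has {alpha,beta,gamma,delta,epsilon,zeta}; column 7 has {alpha,gamma,delta,epsilon,zeta}, so it must be eta.
(r2,c1): row 2 has {gamma,zeta}; column 1 has {alpha,beta,gamma,delta,epsilon}, so it must be eta.
(r3,c1): row 3 has {alpha,beta,gamma,delta}; column 1 has {alpha,beta,gamma,delta,epsilon,eta}, so it must be zeta.
(r4,c4): row 4 has {beta,gamma,delta,zeta,eta}; column 4 has {alpha,beta,gamma,zeta,eta}, so it must be epsilon.
(r5,c2): row 5 has {alpha,gamma,delta,zeta,eta}; column 2 has {beta,gamma,delta,zeta,eta}, so it must be epsilon.
(r5,c7): row 5 has {alpha,gamma,delta,epsilon,zeta,eta}; column 7 has {alpha,gamma,delta,epsilon,zeta,eta}, so it must be beta.
(r6,c5): row 6 has {beta,gamma,delta,zeta,eta}; column 5 has {alpha,gamma,delta,zeta}, so it must be epsilon.
(r6,c6): row 6 has {beta,gamma,delta,epsilon,zeta,eta}; column 6 has {beta,delta,zeta,eta}, so it must be alpha.
(r7,c3): row 7 has {alpha,beta,delta,epsilon,zeta}; column 3 has {beta,gamma,delta,zeta}, so it must be eta.
(r7,c6): row 7 has {alpha,beta,delta,epsilon,zeta,eta}; column 6 has {alpha,beta,delta,zeta,eta}, so it must be gamma.
(r2,c2): row 2 has {gamma,zeta,eta}; column 2 has {beta,gamma,delta,epsilon,zeta,eta}, so it must be alpha.
(r2,c4): row 2 has {alpha,gamma,zeta,eta}; column 4 has {alpha,beta,gamma,epsilon,zeta,eta}, so it must be delta.
(r2,c5): row 2 has {alpha,gamma,delta,zeta,eta}; column 5 has {alpha,gamma,delta,epsilon,zeta}, so it must be beta.
(r2,c6): row 2 has {alpha,beta,gamma,delta,zeta,eta}; column 6 has {alpha,beta,gamma,delta,zeta,eta}, so it must be epsilon.
(r3,c3): row 3 has {alpha,beta,gamma,delta,zeta}; column 3 has {beta,gamma,delta,zeta,eta}, so it must be epsilon.
(r3,c5): row 3 has {alpha,beta,gamma,delta,epsilon,zeta}; column 5 has {alpha,beta,gamma,delta,epsilon,zeta}, so it must be eta.
(r4,c3): row 4 has {beta,gamma,delta,epsilon,zeta,eta}; column 3 has {beta,gamma,delta,epsilon,zeta,eta}, so it must be alpha.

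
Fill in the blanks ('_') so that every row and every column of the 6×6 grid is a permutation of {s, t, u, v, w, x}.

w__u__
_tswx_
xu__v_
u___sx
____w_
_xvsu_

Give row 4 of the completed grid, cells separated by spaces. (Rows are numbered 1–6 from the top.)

u w t v s x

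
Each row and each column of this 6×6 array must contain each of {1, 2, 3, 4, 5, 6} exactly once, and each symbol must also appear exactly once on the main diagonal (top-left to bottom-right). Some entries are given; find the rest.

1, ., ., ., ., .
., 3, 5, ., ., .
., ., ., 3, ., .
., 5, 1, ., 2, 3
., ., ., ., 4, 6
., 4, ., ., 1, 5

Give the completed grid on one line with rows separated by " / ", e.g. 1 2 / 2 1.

Cell (r2,c5): row 2 has {3,5}; column 5 has {1,2,4} → 6.
Cell (r3,c5): row 3 has {3}; column 5 has {1,2,4,6} → 5.
Cell (r4,c4): row 4 has {1,2,3,5}; column 4 has {3}; the diagonal has {1,3,4,5} → 6.
Cell (r6,c4): row 6 has {1,4,5}; column 4 has {3,6} → 2.
Cell (r1,c5): row 1 has {1}; column 5 has {1,2,4,5,6} → 3.
Cell (r3,c3): row 3 has {3,5}; column 3 has {1,5}; the diagonal has {1,3,4,5,6} → 2.
Cell (r4,c1): row 4 has {1,2,3,5,6}; column 1 has {1} → 4.
Cell (r5,c3): row 5 has {4,6}; column 3 has {1,2,5} → 3.
Cell (r6,c3): row 6 has {1,2,4,5}; column 3 has {1,2,3,5} → 6.
Cell (r1,c3): row 1 has {1,3}; column 3 has {1,2,3,5,6} → 4.
Cell (r1,c4): row 1 has {1,3,4}; column 4 has {2,3,6} → 5.
Cell (r1,c6): row 1 has {1,3,4,5}; column 6 has {3,5,6} → 2.
Cell (r2,c1): row 2 has {3,5,6}; column 1 has {1,4} → 2.
Cell (r3,c1): row 3 has {2,3,5}; column 1 has {1,2,4} → 6.
Cell (r3,c2): row 3 has {2,3,5,6}; column 2 has {3,4,5} → 1.
Cell (r3,c6): row 3 has {1,2,3,5,6}; column 6 has {2,3,5,6} → 4.
Cell (r5,c1): row 5 has {3,4,6}; column 1 has {1,2,4,6} → 5.
Cell (r5,c2): row 5 has {3,4,5,6}; column 2 has {1,3,4,5} → 2.
Cell (r5,c4): row 5 has {2,3,4,5,6}; column 4 has {2,3,5,6} → 1.
Cell (r6,c1): row 6 has {1,2,4,5,6}; column 1 has {1,2,4,5,6} → 3.
Cell (r1,c2): row 1 has {1,2,3,4,5}; column 2 has {1,2,3,4,5} → 6.
Cell (r2,c4): row 2 has {2,3,5,6}; column 4 has {1,2,3,5,6} → 4.
Cell (r2,c6): row 2 has {2,3,4,5,6}; column 6 has {2,3,4,5,6} → 1.

1 6 4 5 3 2 / 2 3 5 4 6 1 / 6 1 2 3 5 4 / 4 5 1 6 2 3 / 5 2 3 1 4 6 / 3 4 6 2 1 5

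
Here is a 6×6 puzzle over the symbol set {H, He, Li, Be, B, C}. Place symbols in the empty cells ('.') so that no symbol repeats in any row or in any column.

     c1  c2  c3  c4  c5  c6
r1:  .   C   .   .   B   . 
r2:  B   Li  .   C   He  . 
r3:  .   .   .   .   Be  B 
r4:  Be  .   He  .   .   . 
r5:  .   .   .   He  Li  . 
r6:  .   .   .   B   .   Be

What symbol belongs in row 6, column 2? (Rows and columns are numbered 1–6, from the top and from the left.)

He

Cell (r2,c6): row 2 has {He,Li,B,C}; column 6 has {Be,B} → H.
Cell (r5,c6): row 5 has {He,Li}; column 6 has {H,Be,B} → C.
Cell (r2,c3): row 2 has {H,He,Li,B,C}; column 3 has {He} → Be.
Cell (r4,c6): row 4 has {He,Be}; column 6 has {H,Be,B,C} → Li.
Cell (r5,c1): row 5 has {He,Li,C}; column 1 has {Be,B} → H.
Cell (r5,c3): row 5 has {H,He,Li,C}; column 3 has {He,Be} → B.
Cell (r1,c6): row 1 has {B,C}; column 6 has {H,Li,Be,B,C} → He.
Cell (r4,c4): row 4 has {He,Li,Be}; column 4 has {He,B,C} → H.
Cell (r4,c5): row 4 has {H,He,Li,Be}; column 5 has {He,Li,Be,B} → C.
Cell (r5,c2): row 5 has {H,He,Li,B,C}; column 2 has {Li,C} → Be.
Cell (r6,c5): row 6 has {Be,B}; column 5 has {He,Li,Be,B,C} → H.
Cell (r1,c1): row 1 has {He,B,C}; column 1 has {H,Be,B} → Li.
Cell (r1,c3): row 1 has {He,Li,B,C}; column 3 has {He,Be,B} → H.
Cell (r1,c4): row 1 has {H,He,Li,B,C}; column 4 has {H,He,B,C} → Be.
Cell (r3,c4): row 3 has {Be,B}; column 4 has {H,He,Be,B,C} → Li.
Cell (r4,c2): row 4 has {H,He,Li,Be,C}; column 2 has {Li,Be,C} → B.
Cell (r6,c2): row 6 has {H,Be,B}; column 2 has {Li,Be,B,C} → He.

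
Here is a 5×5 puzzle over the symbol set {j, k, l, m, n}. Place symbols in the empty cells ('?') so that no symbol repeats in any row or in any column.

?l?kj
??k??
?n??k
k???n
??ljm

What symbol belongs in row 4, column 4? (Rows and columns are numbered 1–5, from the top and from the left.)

l

(r2,c5) = l
(r5,c1) = n
(r5,c2) = k
(r1,c1) = m
(r1,c3) = n
(r2,c1) = j
(r2,c2) = m
(r2,c4) = n
(r3,c1) = l
(r3,c4) = m
(r4,c2) = j
(r4,c3) = m
(r4,c4) = l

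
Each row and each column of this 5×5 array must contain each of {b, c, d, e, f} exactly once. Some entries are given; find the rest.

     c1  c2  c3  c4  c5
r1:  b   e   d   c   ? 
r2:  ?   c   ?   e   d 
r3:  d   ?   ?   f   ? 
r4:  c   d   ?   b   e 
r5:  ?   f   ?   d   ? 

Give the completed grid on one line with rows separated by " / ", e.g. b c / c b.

b e d c f / f c b e d / d b e f c / c d f b e / e f c d b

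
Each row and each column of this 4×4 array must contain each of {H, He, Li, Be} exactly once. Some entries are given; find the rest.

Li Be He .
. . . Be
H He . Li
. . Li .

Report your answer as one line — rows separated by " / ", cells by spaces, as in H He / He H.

row 1 has {He,Li,Be}; column 4 has {Li,Be} — only H is left for (r1,c4).
row 2 has {Be}; column 1 has {H,Li} — only He is left for (r2,c1).
row 2 has {He,Be}; column 3 has {He,Li} — only H is left for (r2,c3).
row 3 has {H,He,Li}; column 3 has {H,He,Li} — only Be is left for (r3,c3).
row 4 has {Li}; column 1 has {H,He,Li} — only Be is left for (r4,c1).
row 4 has {Li,Be}; column 2 has {He,Be} — only H is left for (r4,c2).
row 4 has {H,Li,Be}; column 4 has {H,Li,Be} — only He is left for (r4,c4).
row 2 has {H,He,Be}; column 2 has {H,He,Be} — only Li is left for (r2,c2).

Li Be He H / He Li H Be / H He Be Li / Be H Li He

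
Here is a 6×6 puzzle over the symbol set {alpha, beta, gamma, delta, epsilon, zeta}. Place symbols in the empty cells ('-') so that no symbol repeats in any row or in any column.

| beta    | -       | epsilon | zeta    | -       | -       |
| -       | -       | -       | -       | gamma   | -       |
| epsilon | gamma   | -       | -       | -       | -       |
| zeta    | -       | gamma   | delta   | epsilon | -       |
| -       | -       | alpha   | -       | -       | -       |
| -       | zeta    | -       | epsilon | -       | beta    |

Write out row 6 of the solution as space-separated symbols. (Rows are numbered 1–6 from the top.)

gamma zeta delta epsilon alpha beta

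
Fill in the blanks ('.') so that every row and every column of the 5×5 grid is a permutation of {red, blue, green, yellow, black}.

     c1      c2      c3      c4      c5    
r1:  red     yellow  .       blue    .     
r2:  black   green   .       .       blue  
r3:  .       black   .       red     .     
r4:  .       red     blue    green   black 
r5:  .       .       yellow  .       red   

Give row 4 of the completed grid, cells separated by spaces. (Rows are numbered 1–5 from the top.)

(r1,c5) = green
(r2,c3) = red
(r2,c4) = yellow
(r3,c3) = green
(r3,c5) = yellow
(r4,c1) = yellow

yellow red blue green black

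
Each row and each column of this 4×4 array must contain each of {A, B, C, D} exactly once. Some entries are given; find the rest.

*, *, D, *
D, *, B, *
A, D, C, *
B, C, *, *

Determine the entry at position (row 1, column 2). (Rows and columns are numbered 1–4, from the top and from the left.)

(r1,c1): row 1 has {D}; column 1 has {A,B,D}, so it must be C.
(r2,c2): row 2 has {B,D}; column 2 has {C,D}, so it must be A.
(r2,c4): row 2 has {A,B,D}; column 4 is empty so far, so it must be C.
(r3,c4): row 3 has {A,C,D}; column 4 has {C}, so it must be B.
(r4,c3): row 4 has {B,C}; column 3 has {B,C,D}, so it must be A.
(r4,c4): row 4 has {A,B,C}; column 4 has {B,C}, so it must be D.
(r1,c2): row 1 has {C,D}; column 2 has {A,C,D}, so it must be B.

B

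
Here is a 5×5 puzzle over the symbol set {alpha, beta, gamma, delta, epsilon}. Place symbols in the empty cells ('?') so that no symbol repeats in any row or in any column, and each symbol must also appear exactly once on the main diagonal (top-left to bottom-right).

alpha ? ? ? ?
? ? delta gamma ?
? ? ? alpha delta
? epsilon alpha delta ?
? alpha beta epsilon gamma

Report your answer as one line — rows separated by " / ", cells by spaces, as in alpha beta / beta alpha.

alpha delta gamma beta epsilon / epsilon beta delta gamma alpha / beta gamma epsilon alpha delta / gamma epsilon alpha delta beta / delta alpha beta epsilon gamma

(r1,c4): row 1 has {alpha}; column 4 has {alpha,gamma,delta,epsilon}, so it must be beta.
(r1,c5): row 1 has {alpha,beta}; column 5 has {gamma,delta}, so it must be epsilon.
(r2,c2): row 2 has {gamma,delta}; column 2 has {alpha,epsilon}; the diagonal has {alpha,gamma,delta}, so it must be beta.
(r2,c5): row 2 has {beta,gamma,delta}; column 5 has {gamma,delta,epsilon}, so it must be alpha.
(r3,c2): row 3 has {alpha,delta}; column 2 has {alpha,beta,epsilon}, so it must be gamma.
(r3,c3): row 3 has {alpha,gamma,delta}; column 3 has {alpha,beta,delta}; the diagonal has {alpha,beta,gamma,delta}, so it must be epsilon.
(r4,c5): row 4 has {alpha,delta,epsilon}; column 5 has {alpha,gamma,delta,epsilon}, so it must be beta.
(r5,c1): row 5 has {alpha,beta,gamma,epsilon}; column 1 has {alpha}, so it must be delta.
(r1,c2): row 1 has {alpha,beta,epsilon}; column 2 has {alpha,beta,gamma,epsilon}, so it must be delta.
(r1,c3): row 1 has {alpha,beta,delta,epsilon}; column 3 has {alpha,beta,delta,epsilon}, so it must be gamma.
(r2,c1): row 2 has {alpha,beta,gamma,delta}; column 1 has {alpha,delta}, so it must be epsilon.
(r3,c1): row 3 has {alpha,gamma,delta,epsilon}; column 1 has {alpha,delta,epsilon}, so it must be beta.
(r4,c1): row 4 has {alpha,beta,delta,epsilon}; column 1 has {alpha,beta,delta,epsilon}, so it must be gamma.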